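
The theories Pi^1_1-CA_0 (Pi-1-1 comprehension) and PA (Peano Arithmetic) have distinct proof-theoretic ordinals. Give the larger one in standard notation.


Proof-theoretic ordinal of Pi^1_1-CA_0 (Pi-1-1 comprehension): psi_0(Omega_omega)
Proof-theoretic ordinal of PA (Peano Arithmetic): epsilon_0
Comparing: epsilon_0 < psi_0(Omega_omega).
The larger ordinal is psi_0(Omega_omega) (from Pi^1_1-CA_0 (Pi-1-1 comprehension)).

psi_0(Omega_omega)


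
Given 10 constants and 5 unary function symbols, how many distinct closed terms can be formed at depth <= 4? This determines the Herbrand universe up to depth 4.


Herbrand terms by depth:
Depth 0: 10 constants
Depth 1: 50 new terms (running total: 60)
Depth 2: 250 new terms (running total: 310)
Depth 3: 1250 new terms (running total: 1560)
Depth 4: 6250 new terms (running total: 7810)
Total distinct ground terms = 7810

7810


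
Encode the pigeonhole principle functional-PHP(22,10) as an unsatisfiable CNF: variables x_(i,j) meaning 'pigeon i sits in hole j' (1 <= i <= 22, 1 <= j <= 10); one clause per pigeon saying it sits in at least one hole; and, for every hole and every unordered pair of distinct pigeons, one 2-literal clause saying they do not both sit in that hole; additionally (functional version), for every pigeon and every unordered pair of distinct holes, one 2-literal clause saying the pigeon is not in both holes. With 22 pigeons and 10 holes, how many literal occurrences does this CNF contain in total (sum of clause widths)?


functional-PHP(22,10): 22 pigeons, 10 holes, 22*10 = 220 variables.
- pigeon clauses: one per pigeon -> 22 clauses of width 10 -> 220 literals
- hole clauses: 10 holes * C(22,2) = 10 * 231 -> 2310 clauses of width 2 -> 4620 literals
- functional clauses: 22 pigeons * C(10,2) = 22 * 45 -> 990 clauses of width 2 -> 1980 literals
Total literal occurrences = 220 + 4620 + 1980 = 6820

6820


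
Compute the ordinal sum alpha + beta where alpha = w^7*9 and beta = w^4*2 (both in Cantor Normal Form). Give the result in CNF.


Ordinal addition w^7*9 + w^4*2:
Leading exponent of alpha (7) > leading exponent of beta (4).
Since alpha's term has higher exponent than beta's leading term,
the sum is simply alpha followed by beta.
Result = w^7*9 + w^4*2

w^7*9 + w^4*2


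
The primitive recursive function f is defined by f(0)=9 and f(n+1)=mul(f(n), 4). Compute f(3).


f(0) = 9
f(1) = mul(f(0), 4) = mul(9, 4) = 36
f(2) = mul(f(1), 4) = mul(36, 4) = 144
f(3) = mul(f(2), 4) = mul(144, 4) = 576


576


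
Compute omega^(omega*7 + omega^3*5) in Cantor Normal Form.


omega^(omega*7 + omega^3*5):
In ordinal addition a term is absorbed by a following term of strictly larger exponent: 1 < 3, so omega*7 + omega^3*5 = omega^3*5.
omega raised to a CNF ordinal is a single CNF term: Result = omega^(omega^3*5)

omega^(omega^3*5)


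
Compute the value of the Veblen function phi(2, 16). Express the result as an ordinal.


phi(2, 16):
phi(2, beta) = zeta_beta (the beta-th zeta number, fixed point of epsilon).
phi(2, 16) = zeta_16

zeta_16


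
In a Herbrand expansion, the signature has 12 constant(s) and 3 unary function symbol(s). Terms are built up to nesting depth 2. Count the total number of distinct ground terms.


Herbrand terms by depth:
Depth 0: 12 constants
Depth 1: 36 new terms (running total: 48)
Depth 2: 108 new terms (running total: 156)
Total distinct ground terms = 156

156


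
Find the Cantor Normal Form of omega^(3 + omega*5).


omega^(3 + omega*5):
In ordinal addition a term is absorbed by a following term of strictly larger exponent: 0 < 1, so 3 + omega*5 = omega*5.
omega raised to a CNF ordinal is a single CNF term: Result = omega^(omega*5)

omega^(omega*5)


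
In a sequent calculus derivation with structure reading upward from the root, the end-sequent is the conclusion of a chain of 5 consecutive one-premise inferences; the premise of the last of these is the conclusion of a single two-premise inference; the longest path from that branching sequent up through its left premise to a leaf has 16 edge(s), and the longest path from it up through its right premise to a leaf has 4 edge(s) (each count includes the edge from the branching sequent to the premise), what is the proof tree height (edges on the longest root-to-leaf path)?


Longest path through the left premise: 16 edges (measured from the branching sequent)
Longest path through the right premise: 4 edges
Height of the subtree rooted at the branching sequent: max(16, 4) = 16
The branching sequent sits 5 edges above the root (the chain of one-premise inferences), so height = 16 + 5 = 21

21


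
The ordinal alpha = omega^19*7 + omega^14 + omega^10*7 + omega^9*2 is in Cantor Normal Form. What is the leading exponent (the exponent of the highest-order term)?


CNF: omega^19*7 + omega^14 + omega^10*7 + omega^9*2
The leading term is omega^19*7, which has exponent 19.

19


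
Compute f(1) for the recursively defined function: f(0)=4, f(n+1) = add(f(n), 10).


f(0) = 4
f(1) = add(f(0), 10) = add(4, 10) = 14


14


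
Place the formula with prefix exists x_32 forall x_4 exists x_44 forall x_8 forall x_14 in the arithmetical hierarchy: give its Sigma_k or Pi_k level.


Leading quantifier is exists, so the class is Sigma.
Number of quantifier blocks = alternations + 1 = 3 + 1 = 4.
Classification: Sigma_4

Sigma_4


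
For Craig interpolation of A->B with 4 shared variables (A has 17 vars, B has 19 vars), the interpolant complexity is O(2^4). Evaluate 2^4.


Shared atoms = 4
Craig interpolant size bound = 2^4
= 16

16


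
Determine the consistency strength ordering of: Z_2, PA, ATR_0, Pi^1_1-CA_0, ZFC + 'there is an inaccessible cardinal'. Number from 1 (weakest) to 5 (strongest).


Ordering by consistency strength:
1. PA
2. ATR_0
3. Pi^1_1-CA_0
4. Z_2
5. ZFC + 'there is an inaccessible cardinal'


Z_2=4, PA=1, ATR_0=2, Pi^1_1-CA_0=3, ZFC + 'there is an inaccessible cardinal'=5


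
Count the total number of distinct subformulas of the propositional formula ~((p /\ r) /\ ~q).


Formula: ~((p /\ r) /\ ~q)
Subformulas found:
  1. q
  2. r
  3. p
  4. ~q
  5. (p /\ r)
  6. ((p /\ r) /\ ~q)
  7. ~((p /\ r) /\ ~q)
Total distinct subformulas = 7

7


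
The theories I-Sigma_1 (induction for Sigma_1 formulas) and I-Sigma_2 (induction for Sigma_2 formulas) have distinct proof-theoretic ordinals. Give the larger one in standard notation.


Proof-theoretic ordinal of I-Sigma_1 (induction for Sigma_1 formulas): omega^omega
Proof-theoretic ordinal of I-Sigma_2 (induction for Sigma_2 formulas): omega^(omega^omega)
Comparing: omega^omega < omega^(omega^omega).
The larger ordinal is omega^(omega^omega) (from I-Sigma_2 (induction for Sigma_2 formulas)).

omega^(omega^omega)


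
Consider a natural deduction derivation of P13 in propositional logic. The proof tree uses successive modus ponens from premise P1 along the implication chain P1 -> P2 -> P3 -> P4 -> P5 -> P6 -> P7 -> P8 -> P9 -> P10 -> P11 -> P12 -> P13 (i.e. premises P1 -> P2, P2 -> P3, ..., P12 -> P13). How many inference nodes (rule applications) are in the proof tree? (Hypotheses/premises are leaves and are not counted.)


We have a chain: P1 -> P2 -> P3 -> P4 -> P5 -> P6 -> P7 -> P8 -> P9 -> P10 -> P11 -> P12 -> P13.
Each modus ponens application produces the next variable.
The chain has 13 propositions, so 13-1 = 12 modus ponens steps.
Total inference nodes = 12

12


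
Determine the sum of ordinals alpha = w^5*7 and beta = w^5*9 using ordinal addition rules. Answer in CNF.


Ordinal addition w^5*7 + w^5*9:
Both terms have the same exponent 5.
w^e*c + w^e*d = w^e*(c+d).
Result = w^5*(7+9) = w^5*16

w^5*16


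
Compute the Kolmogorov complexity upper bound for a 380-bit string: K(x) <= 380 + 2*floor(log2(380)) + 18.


floor(log2(380)) = 8
2 * 8 = 16
K(x) <= 380 + 16 + 18 = 414

414


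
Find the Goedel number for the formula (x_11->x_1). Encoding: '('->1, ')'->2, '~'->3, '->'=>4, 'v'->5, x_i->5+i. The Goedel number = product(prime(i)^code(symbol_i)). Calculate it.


Formula: (x_11->x_1)
Symbol codes: [1, 16, 4, 6, 2]
Primes: [2, 3, 5, 7, 11]
p_1^1 = 2^1 = 2
p_2^16 = 3^16 = 43046721
p_3^4 = 5^4 = 625
p_4^6 = 7^6 = 117649
p_5^2 = 11^2 = 121
Product = 765991056438011250

765991056438011250


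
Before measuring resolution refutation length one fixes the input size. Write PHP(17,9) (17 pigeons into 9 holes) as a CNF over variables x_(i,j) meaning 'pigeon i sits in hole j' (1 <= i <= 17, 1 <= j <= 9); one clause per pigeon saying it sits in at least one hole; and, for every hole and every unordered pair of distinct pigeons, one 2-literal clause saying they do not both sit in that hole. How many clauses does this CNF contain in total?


PHP(17,9): 17 pigeons, 9 holes, 17*9 = 153 variables.
- pigeon clauses: one per pigeon -> 17 clauses
- hole clauses: 9 holes * C(17,2) = 9 * 136 -> 1224 clauses
Total clauses = 17 + 1224 = 1241

1241


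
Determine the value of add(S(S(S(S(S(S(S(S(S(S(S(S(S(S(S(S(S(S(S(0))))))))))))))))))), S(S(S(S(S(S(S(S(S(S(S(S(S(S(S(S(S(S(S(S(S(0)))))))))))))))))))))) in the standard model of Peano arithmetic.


add(S^19(0), S^21(0)):
S^19(0) = 19
S^21(0) = 21
19 + 21 = 40

40


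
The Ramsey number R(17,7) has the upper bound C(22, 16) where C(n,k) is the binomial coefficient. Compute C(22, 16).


R(17,7) <= C(17+7-2, 17-1) = C(22, 16)
C(22, 16) = 22! / (16! * 6!)
= 74613

74613


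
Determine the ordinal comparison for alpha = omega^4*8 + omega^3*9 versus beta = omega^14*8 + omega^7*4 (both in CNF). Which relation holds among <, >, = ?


Compare term by term from highest exponent:
alpha = omega^4*8 + omega^3*9
beta = omega^14*8 + omega^7*4
Term 1: alpha has omega^4*8, beta has omega^14*8
Term 2: alpha has omega^3*9, beta has omega^7*4
Result: alpha < beta

alpha < beta


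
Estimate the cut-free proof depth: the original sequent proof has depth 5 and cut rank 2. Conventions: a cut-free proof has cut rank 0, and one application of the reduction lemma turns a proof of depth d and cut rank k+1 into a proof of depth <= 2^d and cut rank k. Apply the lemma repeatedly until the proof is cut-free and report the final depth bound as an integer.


Each rank reduction sends depth d to at most 2^d; cut rank r needs r reductions.
2_0(5) = 5
2_1(5) = 2^5 = 32
2_2(5) = 2^32 = 4294967296
Cut-free depth bound = 4294967296

4294967296


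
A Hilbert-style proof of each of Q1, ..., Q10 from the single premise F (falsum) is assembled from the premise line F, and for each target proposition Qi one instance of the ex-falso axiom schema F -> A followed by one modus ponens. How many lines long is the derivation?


Ex falso, line by line:
- 1 premise line (F)
- 10 targets, each needing 1 axiom instance (F -> Qi) + 1 MP = 2 lines: 2 * 10 = 20
Total = 1 + 20 = 21 lines.

21


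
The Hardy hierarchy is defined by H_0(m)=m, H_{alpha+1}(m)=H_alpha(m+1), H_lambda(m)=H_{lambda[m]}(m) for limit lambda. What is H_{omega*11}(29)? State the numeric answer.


H_{omega*11}(29):
For the Hardy hierarchy, H_{omega*k}(n) = 2^k * n.
2^11 = 2048.
2048 * 29 = 59392

59392


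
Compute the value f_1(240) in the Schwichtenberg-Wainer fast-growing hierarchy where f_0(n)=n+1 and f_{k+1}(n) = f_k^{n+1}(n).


f_1(240) = f_0^241(240)
f_0 adds 1 each time, applied 241 times.
f_1(240) = 240 + 241 = 481

481


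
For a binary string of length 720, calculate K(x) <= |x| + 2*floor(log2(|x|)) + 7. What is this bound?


floor(log2(720)) = 9
2 * 9 = 18
K(x) <= 720 + 18 + 7 = 745

745


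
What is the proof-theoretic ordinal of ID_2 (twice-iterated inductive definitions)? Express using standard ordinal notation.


The proof-theoretic ordinal of ID_2 (twice-iterated inductive definitions) is a standard result in ordinal analysis.
This ordinal is the supremum of order types of primitive recursive well-orderings
that the theory can prove to be well-ordered.
For ID_2 (twice-iterated inductive definitions), the proof-theoretic ordinal is psi_0(epsilon_{Omega_2+1}).

psi_0(epsilon_{Omega_2+1})


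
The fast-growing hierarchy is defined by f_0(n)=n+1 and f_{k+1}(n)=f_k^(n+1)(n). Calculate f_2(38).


f_2(38) = f_1^39(38)
f_1(m) = 2m + 1.
Iterating: f_1^k(n) = 2^k*(n+1) - 1.
f_2(38) = 2^39*(38+1) - 1 = 549755813888*39 - 1 = 21440476741631

21440476741631


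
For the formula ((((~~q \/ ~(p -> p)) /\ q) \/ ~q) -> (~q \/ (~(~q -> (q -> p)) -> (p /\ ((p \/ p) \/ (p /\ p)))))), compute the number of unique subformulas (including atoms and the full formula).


Formula: ((((~~q \/ ~(p -> p)) /\ q) \/ ~q) -> (~q \/ (~(~q -> (q -> p)) -> (p /\ ((p \/ p) \/ (p /\ p))))))
Subformulas found:
  1. q
  2. p
  3. ~q
  4. ~~q
  5. (p \/ p)
  6. (q -> p)
  7. (p -> p)
  8. (p /\ p)
  9. ~(p -> p)
  10. (~q -> (q -> p))
  11. ~(~q -> (q -> p))
  12. (~~q \/ ~(p -> p))
  13. ((p \/ p) \/ (p /\ p))
  14. ((~~q \/ ~(p -> p)) /\ q)
  15. (p /\ ((p \/ p) \/ (p /\ p)))
  16. (((~~q \/ ~(p -> p)) /\ q) \/ ~q)
  17. (~(~q -> (q -> p)) -> (p /\ ((p \/ p) \/ (p /\ p))))
  18. (~q \/ (~(~q -> (q -> p)) -> (p /\ ((p \/ p) \/ (p /\ p)))))
  19. ((((~~q \/ ~(p -> p)) /\ q) \/ ~q) -> (~q \/ (~(~q -> (q -> p)) -> (p /\ ((p \/ p) \/ (p /\ p))))))
Total distinct subformulas = 19

19


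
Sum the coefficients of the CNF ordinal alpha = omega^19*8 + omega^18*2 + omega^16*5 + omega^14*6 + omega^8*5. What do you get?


CNF: omega^19*8 + omega^18*2 + omega^16*5 + omega^14*6 + omega^8*5
Coefficients: 8 + 2 + 5 + 6 + 5 = 26

26


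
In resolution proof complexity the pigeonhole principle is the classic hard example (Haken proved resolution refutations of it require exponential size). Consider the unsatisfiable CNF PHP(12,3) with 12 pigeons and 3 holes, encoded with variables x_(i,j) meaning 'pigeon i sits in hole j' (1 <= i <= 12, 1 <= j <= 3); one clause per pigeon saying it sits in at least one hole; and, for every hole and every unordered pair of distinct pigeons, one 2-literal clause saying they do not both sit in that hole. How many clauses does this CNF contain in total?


PHP(12,3): 12 pigeons, 3 holes, 12*3 = 36 variables.
- pigeon clauses: one per pigeon -> 12 clauses
- hole clauses: 3 holes * C(12,2) = 3 * 66 -> 198 clauses
Total clauses = 12 + 198 = 210

210


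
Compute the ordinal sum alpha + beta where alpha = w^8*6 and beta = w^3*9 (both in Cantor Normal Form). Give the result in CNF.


Ordinal addition w^8*6 + w^3*9:
Leading exponent of alpha (8) > leading exponent of beta (3).
Since alpha's term has higher exponent than beta's leading term,
the sum is simply alpha followed by beta.
Result = w^8*6 + w^3*9

w^8*6 + w^3*9


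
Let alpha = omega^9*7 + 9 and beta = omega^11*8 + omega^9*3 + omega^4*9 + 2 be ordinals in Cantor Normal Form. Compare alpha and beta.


Compare term by term from highest exponent:
alpha = omega^9*7 + 9
beta = omega^11*8 + omega^9*3 + omega^4*9 + 2
Term 1: alpha has omega^9*7, beta has omega^11*8
Term 2: alpha has omega^0*9, beta has omega^9*3
Term 3: alpha has omega^0*0, beta has omega^4*9
Term 4: alpha has omega^0*0, beta has omega^0*2
Result: alpha < beta

alpha < beta


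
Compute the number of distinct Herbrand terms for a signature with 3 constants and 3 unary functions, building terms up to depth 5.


Herbrand terms by depth:
Depth 0: 3 constants
Depth 1: 9 new terms (running total: 12)
Depth 2: 27 new terms (running total: 39)
Depth 3: 81 new terms (running total: 120)
Depth 4: 243 new terms (running total: 363)
Depth 5: 729 new terms (running total: 1092)
Total distinct ground terms = 1092

1092


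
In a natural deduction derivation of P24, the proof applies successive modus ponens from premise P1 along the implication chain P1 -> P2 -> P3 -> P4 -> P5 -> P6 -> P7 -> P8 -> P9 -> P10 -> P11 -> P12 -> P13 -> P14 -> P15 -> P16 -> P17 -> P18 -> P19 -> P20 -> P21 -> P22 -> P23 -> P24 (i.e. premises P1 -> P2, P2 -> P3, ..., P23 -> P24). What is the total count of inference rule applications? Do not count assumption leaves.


We have a chain: P1 -> P2 -> P3 -> P4 -> P5 -> P6 -> P7 -> P8 -> P9 -> P10 -> P11 -> P12 -> P13 -> P14 -> P15 -> P16 -> P17 -> P18 -> P19 -> P20 -> P21 -> P22 -> P23 -> P24.
Each modus ponens application produces the next variable.
The chain has 24 propositions, so 24-1 = 23 modus ponens steps.
Total inference nodes = 23

23


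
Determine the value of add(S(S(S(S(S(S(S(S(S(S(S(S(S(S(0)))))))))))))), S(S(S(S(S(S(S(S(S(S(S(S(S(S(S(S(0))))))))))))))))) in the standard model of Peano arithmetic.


add(S^14(0), S^16(0)):
S^14(0) = 14
S^16(0) = 16
14 + 16 = 30

30


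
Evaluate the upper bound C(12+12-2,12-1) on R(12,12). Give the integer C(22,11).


R(12,12) <= C(12+12-2, 12-1) = C(22, 11)
C(22, 11) = 22! / (11! * 11!)
= 705432

705432


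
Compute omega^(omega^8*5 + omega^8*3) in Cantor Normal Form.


omega^(omega^8*5 + omega^8*3):
Both terms of the exponent have the same exponent 8, so they merge: omega^8*5 + omega^8*3 = omega^8*(5+3) = omega^8*8.
omega raised to a CNF ordinal is a single CNF term: Result = omega^(omega^8*8)

omega^(omega^8*8)


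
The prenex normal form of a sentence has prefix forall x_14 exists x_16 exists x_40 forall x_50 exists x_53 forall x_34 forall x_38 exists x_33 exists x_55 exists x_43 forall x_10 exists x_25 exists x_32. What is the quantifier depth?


Quantifier prefix has 13 quantifier symbols.
Quantifier depth = 13

13


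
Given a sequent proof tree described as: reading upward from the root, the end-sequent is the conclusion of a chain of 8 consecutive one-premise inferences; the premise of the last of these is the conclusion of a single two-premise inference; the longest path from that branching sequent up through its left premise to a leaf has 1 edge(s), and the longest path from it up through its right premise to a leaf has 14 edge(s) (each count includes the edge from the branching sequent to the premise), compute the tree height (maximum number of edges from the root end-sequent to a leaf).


Longest path through the left premise: 1 edges (measured from the branching sequent)
Longest path through the right premise: 14 edges
Height of the subtree rooted at the branching sequent: max(1, 14) = 14
The branching sequent sits 8 edges above the root (the chain of one-premise inferences), so height = 14 + 8 = 22

22


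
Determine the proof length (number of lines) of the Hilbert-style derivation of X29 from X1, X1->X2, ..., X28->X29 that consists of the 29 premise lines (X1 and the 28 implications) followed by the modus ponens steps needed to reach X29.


We have 29 premise lines: X1 and 28 implications.
Each implication is detached once by MP, giving 28 MP lines.
29 premise lines + 28 MP lines = 57 total lines.

57


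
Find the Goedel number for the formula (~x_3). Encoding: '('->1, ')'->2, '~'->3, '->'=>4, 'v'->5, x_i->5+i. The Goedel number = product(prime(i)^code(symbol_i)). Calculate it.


Formula: (~x_3)
Symbol codes: [1, 3, 8, 2]
Primes: [2, 3, 5, 7]
p_1^1 = 2^1 = 2
p_2^3 = 3^3 = 27
p_3^8 = 5^8 = 390625
p_4^2 = 7^2 = 49
Product = 1033593750

1033593750


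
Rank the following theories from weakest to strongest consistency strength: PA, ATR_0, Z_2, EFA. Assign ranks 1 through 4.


Ordering by consistency strength:
1. EFA
2. PA
3. ATR_0
4. Z_2


PA=2, ATR_0=3, Z_2=4, EFA=1


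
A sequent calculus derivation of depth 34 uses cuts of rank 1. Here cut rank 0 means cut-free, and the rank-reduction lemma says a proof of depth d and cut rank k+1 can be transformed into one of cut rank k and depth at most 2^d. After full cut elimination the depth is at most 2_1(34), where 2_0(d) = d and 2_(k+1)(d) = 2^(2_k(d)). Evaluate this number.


Each rank reduction sends depth d to at most 2^d; cut rank r needs r reductions.
2_0(34) = 34
2_1(34) = 2^34 = 17179869184
Cut-free depth bound = 17179869184

17179869184


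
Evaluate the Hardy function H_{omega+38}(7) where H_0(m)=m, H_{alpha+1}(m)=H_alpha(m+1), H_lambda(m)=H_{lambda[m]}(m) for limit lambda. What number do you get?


H_{omega+38}(7):
Unwind the 38 successor steps: H_{omega+38}(7) = H_omega(7+38) = H_omega(45).
H_omega(m) = H_m(m) = m + m = 2m.
Result = 2 * 45 = 90

90


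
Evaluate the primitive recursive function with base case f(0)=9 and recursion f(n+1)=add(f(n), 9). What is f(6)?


f(0) = 9
f(1) = add(f(0), 9) = add(9, 9) = 18
f(2) = add(f(1), 9) = add(18, 9) = 27
f(3) = add(f(2), 9) = add(27, 9) = 36
f(4) = add(f(3), 9) = add(36, 9) = 45
f(5) = add(f(4), 9) = add(45, 9) = 54
f(6) = add(f(5), 9) = add(54, 9) = 63


63


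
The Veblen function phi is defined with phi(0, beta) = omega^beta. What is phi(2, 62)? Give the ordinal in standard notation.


phi(2, 62):
phi(2, beta) = zeta_beta (the beta-th zeta number, fixed point of epsilon).
phi(2, 62) = zeta_62

zeta_62


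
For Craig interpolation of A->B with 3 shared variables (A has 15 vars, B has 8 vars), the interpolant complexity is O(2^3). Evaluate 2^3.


Shared atoms = 3
Craig interpolant size bound = 2^3
= 8

8


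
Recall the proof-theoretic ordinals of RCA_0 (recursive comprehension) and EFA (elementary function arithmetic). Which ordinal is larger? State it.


Proof-theoretic ordinal of RCA_0 (recursive comprehension): omega^omega
Proof-theoretic ordinal of EFA (elementary function arithmetic): omega^3
Comparing: omega^3 < omega^omega.
The larger ordinal is omega^omega (from RCA_0 (recursive comprehension)).

omega^omega


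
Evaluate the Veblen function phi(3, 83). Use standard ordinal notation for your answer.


phi(3, 83):
phi(3, beta) = eta_beta (the beta-th eta number, fixed point of zeta).
phi(3, 83) = eta_83

eta_83


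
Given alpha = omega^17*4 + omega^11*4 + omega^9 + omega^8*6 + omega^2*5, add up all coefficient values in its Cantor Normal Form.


CNF: omega^17*4 + omega^11*4 + omega^9 + omega^8*6 + omega^2*5
Coefficients: 4 + 4 + 1 + 6 + 5 = 20

20


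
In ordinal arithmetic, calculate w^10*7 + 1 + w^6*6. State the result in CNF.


Ordinal addition (w^10*7 + 1) + w^6*6:
alpha's leading term has exponent 10 > beta's exponent 6, so it survives.
alpha's tail term has exponent 0 < beta's exponent 6, so it is absorbed by beta.
In ordinal addition, any term followed by a strictly larger-exponent term is absorbed.
Result = w^10*7 + w^6*6

w^10*7 + w^6*6


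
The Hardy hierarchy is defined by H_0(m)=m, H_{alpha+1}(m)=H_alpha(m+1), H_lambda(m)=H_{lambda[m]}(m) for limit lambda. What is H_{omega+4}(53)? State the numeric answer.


H_{omega+4}(53):
Unwind the 4 successor steps: H_{omega+4}(53) = H_omega(53+4) = H_omega(57).
H_omega(m) = H_m(m) = m + m = 2m.
Result = 2 * 57 = 114

114


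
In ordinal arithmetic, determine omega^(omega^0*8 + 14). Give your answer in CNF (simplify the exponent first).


omega^(omega^0*8 + 14):
omega^0 = 1, so the exponent is 8 + 14 = 22 (finite ordinal addition).
Result = omega^22, already a single CNF term.

omega^22


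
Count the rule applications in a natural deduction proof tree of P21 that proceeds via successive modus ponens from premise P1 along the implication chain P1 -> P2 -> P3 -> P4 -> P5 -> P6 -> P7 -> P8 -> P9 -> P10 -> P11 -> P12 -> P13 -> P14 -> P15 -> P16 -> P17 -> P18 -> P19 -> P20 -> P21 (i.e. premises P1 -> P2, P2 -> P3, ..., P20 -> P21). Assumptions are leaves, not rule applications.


We have a chain: P1 -> P2 -> P3 -> P4 -> P5 -> P6 -> P7 -> P8 -> P9 -> P10 -> P11 -> P12 -> P13 -> P14 -> P15 -> P16 -> P17 -> P18 -> P19 -> P20 -> P21.
Each modus ponens application produces the next variable.
The chain has 21 propositions, so 21-1 = 20 modus ponens steps.
Total inference nodes = 20

20


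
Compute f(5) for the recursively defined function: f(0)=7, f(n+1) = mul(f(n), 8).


f(0) = 7
f(1) = mul(f(0), 8) = mul(7, 8) = 56
f(2) = mul(f(1), 8) = mul(56, 8) = 448
f(3) = mul(f(2), 8) = mul(448, 8) = 3584
f(4) = mul(f(3), 8) = mul(3584, 8) = 28672
f(5) = mul(f(4), 8) = mul(28672, 8) = 229376


229376


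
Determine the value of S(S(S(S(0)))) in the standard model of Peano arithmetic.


Counting successors applied to 0:
4 applications of S to 0 = 4

4


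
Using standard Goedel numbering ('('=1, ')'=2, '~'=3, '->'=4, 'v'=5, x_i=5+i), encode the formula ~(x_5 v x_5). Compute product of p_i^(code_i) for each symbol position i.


Formula: ~(x_5 v x_5)
Symbol codes: [3, 1, 10, 5, 10, 2]
Primes: [2, 3, 5, 7, 11, 13]
p_1^3 = 2^3 = 8
p_2^1 = 3^1 = 3
p_3^10 = 5^10 = 9765625
p_4^5 = 7^5 = 16807
p_5^10 = 11^10 = 25937424601
p_6^2 = 13^2 = 169
Product = 17266926539170824140625000

17266926539170824140625000


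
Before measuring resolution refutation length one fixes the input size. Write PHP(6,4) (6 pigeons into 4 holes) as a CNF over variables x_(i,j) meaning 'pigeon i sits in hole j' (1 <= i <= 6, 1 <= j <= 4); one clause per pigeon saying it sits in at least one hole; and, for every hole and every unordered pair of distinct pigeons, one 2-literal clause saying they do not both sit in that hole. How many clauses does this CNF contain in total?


PHP(6,4): 6 pigeons, 4 holes, 6*4 = 24 variables.
- pigeon clauses: one per pigeon -> 6 clauses
- hole clauses: 4 holes * C(6,2) = 4 * 15 -> 60 clauses
Total clauses = 6 + 60 = 66

66


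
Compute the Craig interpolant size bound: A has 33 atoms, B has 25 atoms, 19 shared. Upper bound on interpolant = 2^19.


Shared atoms = 19
Craig interpolant size bound = 2^19
= 524288

524288


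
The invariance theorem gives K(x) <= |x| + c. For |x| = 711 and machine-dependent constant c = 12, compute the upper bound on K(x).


K(x) <= |x| + c = 711 + 12 = 723

723


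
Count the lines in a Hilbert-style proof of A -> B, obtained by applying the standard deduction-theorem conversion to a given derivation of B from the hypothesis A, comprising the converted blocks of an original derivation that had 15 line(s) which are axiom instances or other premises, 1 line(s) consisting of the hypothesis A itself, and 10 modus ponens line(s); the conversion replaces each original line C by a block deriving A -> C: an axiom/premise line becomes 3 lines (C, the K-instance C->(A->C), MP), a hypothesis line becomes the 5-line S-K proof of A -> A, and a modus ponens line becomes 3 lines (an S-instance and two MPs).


Deduction-theorem conversion, block by block:
- 15 axiom/premise lines -> 3 lines each = 45
- 1 hypothesis lines -> 5 lines each (identity proof A->A) = 5
- 10 MP lines -> 3 lines each (S-instance, MP, MP) = 30
Total = 45 + 5 + 30 = 80 lines.

80


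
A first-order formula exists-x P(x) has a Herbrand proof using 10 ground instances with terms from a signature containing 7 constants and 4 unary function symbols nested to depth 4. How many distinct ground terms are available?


Herbrand terms by depth:
Depth 0: 7 constants
Depth 1: 28 new terms (running total: 35)
Depth 2: 112 new terms (running total: 147)
Depth 3: 448 new terms (running total: 595)
Depth 4: 1792 new terms (running total: 2387)
Total distinct ground terms = 2387

2387


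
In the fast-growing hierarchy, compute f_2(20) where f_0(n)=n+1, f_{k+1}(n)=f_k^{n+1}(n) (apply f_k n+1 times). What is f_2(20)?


f_2(20) = f_1^21(20)
f_1(m) = 2m + 1.
Iterating: f_1^k(n) = 2^k*(n+1) - 1.
f_2(20) = 2^21*(20+1) - 1 = 2097152*21 - 1 = 44040191

44040191


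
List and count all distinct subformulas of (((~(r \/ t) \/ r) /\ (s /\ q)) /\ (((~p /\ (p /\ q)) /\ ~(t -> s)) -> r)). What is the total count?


Formula: (((~(r \/ t) \/ r) /\ (s /\ q)) /\ (((~p /\ (p /\ q)) /\ ~(t -> s)) -> r))
Subformulas found:
  1. r
  2. q
  3. s
  4. t
  5. p
  6. ~p
  7. (r \/ t)
  8. (s /\ q)
  9. (p /\ q)
  10. (t -> s)
  11. ~(r \/ t)
  12. ~(t -> s)
  13. (~(r \/ t) \/ r)
  14. (~p /\ (p /\ q))
  15. ((~(r \/ t) \/ r) /\ (s /\ q))
  16. ((~p /\ (p /\ q)) /\ ~(t -> s))
  17. (((~p /\ (p /\ q)) /\ ~(t -> s)) -> r)
  18. (((~(r \/ t) \/ r) /\ (s /\ q)) /\ (((~p /\ (p /\ q)) /\ ~(t -> s)) -> r))
Total distinct subformulas = 18

18


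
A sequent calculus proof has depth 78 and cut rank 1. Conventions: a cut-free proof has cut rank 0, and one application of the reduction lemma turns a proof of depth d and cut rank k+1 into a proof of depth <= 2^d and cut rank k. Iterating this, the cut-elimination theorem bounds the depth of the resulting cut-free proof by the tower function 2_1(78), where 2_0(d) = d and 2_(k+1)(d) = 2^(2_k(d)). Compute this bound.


Each rank reduction sends depth d to at most 2^d; cut rank r needs r reductions.
2_0(78) = 78
2_1(78) = 2^78 = 302231454903657293676544
Cut-free depth bound = 302231454903657293676544

302231454903657293676544


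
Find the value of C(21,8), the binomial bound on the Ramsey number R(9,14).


R(9,14) <= C(9+14-2, 9-1) = C(21, 8)
C(21, 8) = 21! / (8! * 13!)
= 203490

203490


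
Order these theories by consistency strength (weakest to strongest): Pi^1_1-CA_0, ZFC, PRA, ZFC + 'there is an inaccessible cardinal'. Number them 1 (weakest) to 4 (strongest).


Ordering by consistency strength:
1. PRA
2. Pi^1_1-CA_0
3. ZFC
4. ZFC + 'there is an inaccessible cardinal'


Pi^1_1-CA_0=2, ZFC=3, PRA=1, ZFC + 'there is an inaccessible cardinal'=4


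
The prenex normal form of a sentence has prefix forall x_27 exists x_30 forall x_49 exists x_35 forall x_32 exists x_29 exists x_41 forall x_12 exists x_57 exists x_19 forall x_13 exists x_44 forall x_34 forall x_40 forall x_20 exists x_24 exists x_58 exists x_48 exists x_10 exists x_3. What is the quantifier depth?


Quantifier prefix has 20 quantifier symbols.
Quantifier depth = 20

20


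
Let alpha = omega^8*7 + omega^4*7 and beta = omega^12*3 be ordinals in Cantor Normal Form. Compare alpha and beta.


Compare term by term from highest exponent:
alpha = omega^8*7 + omega^4*7
beta = omega^12*3
Term 1: alpha has omega^8*7, beta has omega^12*3
Term 2: alpha has omega^4*7, beta has omega^0*0
Result: alpha < beta

alpha < beta


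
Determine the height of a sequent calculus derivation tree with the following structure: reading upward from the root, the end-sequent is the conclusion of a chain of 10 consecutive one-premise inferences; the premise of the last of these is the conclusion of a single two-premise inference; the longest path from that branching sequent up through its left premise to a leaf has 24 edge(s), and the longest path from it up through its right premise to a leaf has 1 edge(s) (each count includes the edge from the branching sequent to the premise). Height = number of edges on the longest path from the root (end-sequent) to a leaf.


Longest path through the left premise: 24 edges (measured from the branching sequent)
Longest path through the right premise: 1 edges
Height of the subtree rooted at the branching sequent: max(24, 1) = 24
The branching sequent sits 10 edges above the root (the chain of one-premise inferences), so height = 24 + 10 = 34

34


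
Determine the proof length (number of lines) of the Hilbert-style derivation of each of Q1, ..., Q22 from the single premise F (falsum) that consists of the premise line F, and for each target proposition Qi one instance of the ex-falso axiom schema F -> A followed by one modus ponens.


Ex falso, line by line:
- 1 premise line (F)
- 22 targets, each needing 1 axiom instance (F -> Qi) + 1 MP = 2 lines: 2 * 22 = 44
Total = 1 + 44 = 45 lines.

45


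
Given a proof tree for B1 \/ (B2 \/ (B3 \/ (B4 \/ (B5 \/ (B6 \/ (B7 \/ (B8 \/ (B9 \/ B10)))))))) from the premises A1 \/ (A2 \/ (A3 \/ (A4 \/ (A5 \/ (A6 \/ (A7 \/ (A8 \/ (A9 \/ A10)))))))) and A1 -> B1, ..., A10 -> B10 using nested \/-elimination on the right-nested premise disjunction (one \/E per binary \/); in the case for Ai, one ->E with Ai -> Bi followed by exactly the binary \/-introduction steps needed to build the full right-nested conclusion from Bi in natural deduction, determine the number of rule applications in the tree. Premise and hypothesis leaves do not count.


Constructive dilemma with 10 branches, all disjunctions right-nested:
- \/E: the premise has 9 binary \/, each eliminated once: 9 nodes.
- ->E: one per case (Ai with Ai -> Bi gives Bi): 10 nodes.
- \/I: in case i < n, Bi needs 1 step to form Bi \/ (B(i+1) \/ ...) and then i-1 steps to prepend B(i-1), ..., B1, i.e. i steps; in case i = n, B10 needs 9 prepend steps.
  \/I total = (1 + 2 + ... + 9) + 9 = 45 + 9 = 54 nodes.
Total = 9 + 10 + 54 = 73

73


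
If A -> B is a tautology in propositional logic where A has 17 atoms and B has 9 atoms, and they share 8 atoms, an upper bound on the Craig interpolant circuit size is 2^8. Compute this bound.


Shared atoms = 8
Craig interpolant size bound = 2^8
= 256

256


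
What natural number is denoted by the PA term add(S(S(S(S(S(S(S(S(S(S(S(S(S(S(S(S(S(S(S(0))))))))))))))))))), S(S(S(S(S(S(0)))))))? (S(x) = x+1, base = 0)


add(S^19(0), S^6(0)):
S^19(0) = 19
S^6(0) = 6
19 + 6 = 25

25


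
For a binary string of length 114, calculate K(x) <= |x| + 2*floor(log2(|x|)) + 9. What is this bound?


floor(log2(114)) = 6
2 * 6 = 12
K(x) <= 114 + 12 + 9 = 135

135


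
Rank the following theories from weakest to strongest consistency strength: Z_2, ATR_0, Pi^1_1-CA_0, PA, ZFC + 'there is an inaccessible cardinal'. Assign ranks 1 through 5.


Ordering by consistency strength:
1. PA
2. ATR_0
3. Pi^1_1-CA_0
4. Z_2
5. ZFC + 'there is an inaccessible cardinal'


Z_2=4, ATR_0=2, Pi^1_1-CA_0=3, PA=1, ZFC + 'there is an inaccessible cardinal'=5


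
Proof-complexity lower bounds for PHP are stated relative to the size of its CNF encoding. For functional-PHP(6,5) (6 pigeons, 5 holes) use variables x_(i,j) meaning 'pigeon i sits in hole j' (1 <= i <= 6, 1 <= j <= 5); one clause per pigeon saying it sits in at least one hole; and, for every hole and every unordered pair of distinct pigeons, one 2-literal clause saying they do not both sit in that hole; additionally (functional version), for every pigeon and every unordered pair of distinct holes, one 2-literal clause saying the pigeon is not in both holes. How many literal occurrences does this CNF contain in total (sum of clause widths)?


functional-PHP(6,5): 6 pigeons, 5 holes, 6*5 = 30 variables.
- pigeon clauses: one per pigeon -> 6 clauses of width 5 -> 30 literals
- hole clauses: 5 holes * C(6,2) = 5 * 15 -> 75 clauses of width 2 -> 150 literals
- functional clauses: 6 pigeons * C(5,2) = 6 * 10 -> 60 clauses of width 2 -> 120 literals
Total literal occurrences = 30 + 150 + 120 = 300

300


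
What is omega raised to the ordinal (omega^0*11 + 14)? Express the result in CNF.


omega^(omega^0*11 + 14):
omega^0 = 1, so the exponent is 11 + 14 = 25 (finite ordinal addition).
Result = omega^25, already a single CNF term.

omega^25


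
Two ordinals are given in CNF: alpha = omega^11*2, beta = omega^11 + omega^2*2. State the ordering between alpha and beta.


Compare term by term from highest exponent:
alpha = omega^11*2
beta = omega^11 + omega^2*2
Term 1: alpha has omega^11*2, beta has omega^11*1
Term 2: alpha has omega^0*0, beta has omega^2*2
Result: alpha > beta

alpha > beta


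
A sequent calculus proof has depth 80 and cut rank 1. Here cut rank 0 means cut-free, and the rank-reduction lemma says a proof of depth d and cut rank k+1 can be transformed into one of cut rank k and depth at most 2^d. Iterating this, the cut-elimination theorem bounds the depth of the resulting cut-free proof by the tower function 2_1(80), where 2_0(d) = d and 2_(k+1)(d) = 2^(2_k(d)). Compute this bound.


Each rank reduction sends depth d to at most 2^d; cut rank r needs r reductions.
2_0(80) = 80
2_1(80) = 2^80 = 1208925819614629174706176
Cut-free depth bound = 1208925819614629174706176

1208925819614629174706176


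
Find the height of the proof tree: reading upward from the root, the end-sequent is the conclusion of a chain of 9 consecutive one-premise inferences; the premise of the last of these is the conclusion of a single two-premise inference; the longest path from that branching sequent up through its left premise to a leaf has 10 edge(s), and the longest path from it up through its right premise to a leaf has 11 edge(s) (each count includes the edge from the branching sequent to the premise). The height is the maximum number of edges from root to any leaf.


Longest path through the left premise: 10 edges (measured from the branching sequent)
Longest path through the right premise: 11 edges
Height of the subtree rooted at the branching sequent: max(10, 11) = 11
The branching sequent sits 9 edges above the root (the chain of one-premise inferences), so height = 11 + 9 = 20

20


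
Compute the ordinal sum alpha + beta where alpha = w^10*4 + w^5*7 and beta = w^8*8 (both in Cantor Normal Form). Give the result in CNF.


Ordinal addition (w^10*4 + w^5*7) + w^8*8:
alpha's leading term has exponent 10 > beta's exponent 8, so it survives.
alpha's tail term has exponent 5 < beta's exponent 8, so it is absorbed by beta.
In ordinal addition, any term followed by a strictly larger-exponent term is absorbed.
Result = w^10*4 + w^8*8

w^10*4 + w^8*8


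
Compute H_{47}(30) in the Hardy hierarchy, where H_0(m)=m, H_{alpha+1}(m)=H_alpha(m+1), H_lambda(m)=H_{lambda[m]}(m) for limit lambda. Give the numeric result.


H_47(30):
For finite ordinals k, H_k(n) = n + k (each successor step adds 1).
H_47(30) = 30 + 47 = 77

77


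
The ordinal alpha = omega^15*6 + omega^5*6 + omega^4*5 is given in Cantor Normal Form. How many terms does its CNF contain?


CNF: omega^15*6 + omega^5*6 + omega^4*5
Count the summands separated by '+':
  term 1: omega^15*6
  term 2: omega^5*6
  term 3: omega^4*5
Total terms = 3

3


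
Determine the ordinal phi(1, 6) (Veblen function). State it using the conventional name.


phi(1, 6):
phi(1, beta) = epsilon_beta (the beta-th epsilon number).
phi(1, 6) = epsilon_6

epsilon_6


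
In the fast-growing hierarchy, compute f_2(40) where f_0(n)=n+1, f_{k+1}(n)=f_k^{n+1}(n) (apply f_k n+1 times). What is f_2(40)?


f_2(40) = f_1^41(40)
f_1(m) = 2m + 1.
Iterating: f_1^k(n) = 2^k*(n+1) - 1.
f_2(40) = 2^41*(40+1) - 1 = 2199023255552*41 - 1 = 90159953477631

90159953477631


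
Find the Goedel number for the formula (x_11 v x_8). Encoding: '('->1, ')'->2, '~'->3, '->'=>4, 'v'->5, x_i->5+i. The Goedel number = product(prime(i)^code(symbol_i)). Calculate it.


Formula: (x_11 v x_8)
Symbol codes: [1, 16, 5, 13, 2]
Primes: [2, 3, 5, 7, 11]
p_1^1 = 2^1 = 2
p_2^16 = 3^16 = 43046721
p_3^5 = 5^5 = 3125
p_4^13 = 7^13 = 96889010407
p_5^2 = 11^2 = 121
Product = 3154132862960645494293750

3154132862960645494293750


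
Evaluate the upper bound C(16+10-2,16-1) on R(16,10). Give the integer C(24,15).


R(16,10) <= C(16+10-2, 16-1) = C(24, 15)
C(24, 15) = 24! / (15! * 9!)
= 1307504

1307504


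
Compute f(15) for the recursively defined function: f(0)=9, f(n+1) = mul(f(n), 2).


f(0) = 9
f(1) = mul(f(0), 2) = mul(9, 2) = 18
f(2) = mul(f(1), 2) = mul(18, 2) = 36
f(3) = mul(f(2), 2) = mul(36, 2) = 72
f(4) = mul(f(3), 2) = mul(72, 2) = 144
f(5) = mul(f(4), 2) = mul(144, 2) = 288
f(6) = mul(f(5), 2) = mul(288, 2) = 576
f(7) = mul(f(6), 2) = mul(576, 2) = 1152
f(8) = mul(f(7), 2) = mul(1152, 2) = 2304
f(9) = mul(f(8), 2) = mul(2304, 2) = 4608
f(10) = mul(f(9), 2) = mul(4608, 2) = 9216
f(11) = mul(f(10), 2) = mul(9216, 2) = 18432
f(12) = mul(f(11), 2) = mul(18432, 2) = 36864
f(13) = mul(f(12), 2) = mul(36864, 2) = 73728
f(14) = mul(f(13), 2) = mul(73728, 2) = 147456
f(15) = mul(f(14), 2) = mul(147456, 2) = 294912


294912


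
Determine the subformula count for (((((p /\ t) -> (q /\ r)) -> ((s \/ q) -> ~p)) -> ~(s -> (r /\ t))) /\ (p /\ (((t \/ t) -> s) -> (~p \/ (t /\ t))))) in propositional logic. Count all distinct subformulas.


Formula: (((((p /\ t) -> (q /\ r)) -> ((s \/ q) -> ~p)) -> ~(s -> (r /\ t))) /\ (p /\ (((t \/ t) -> s) -> (~p \/ (t /\ t)))))
Subformulas found:
  1. r
  2. q
  3. s
  4. t
  5. p
  6. ~p
  7. (q /\ r)
  8. (t \/ t)
  9. (t /\ t)
  10. (s \/ q)
  11. (r /\ t)
  12. (p /\ t)
  13. (s -> (r /\ t))
  14. ((t \/ t) -> s)
  15. (~p \/ (t /\ t))
  16. ((s \/ q) -> ~p)
  17. ~(s -> (r /\ t))
  18. ((p /\ t) -> (q /\ r))
  19. (((t \/ t) -> s) -> (~p \/ (t /\ t)))
  20. (((p /\ t) -> (q /\ r)) -> ((s \/ q) -> ~p))
  21. (p /\ (((t \/ t) -> s) -> (~p \/ (t /\ t))))
  22. ((((p /\ t) -> (q /\ r)) -> ((s \/ q) -> ~p)) -> ~(s -> (r /\ t)))
  23. (((((p /\ t) -> (q /\ r)) -> ((s \/ q) -> ~p)) -> ~(s -> (r /\ t))) /\ (p /\ (((t \/ t) -> s) -> (~p \/ (t /\ t)))))
Total distinct subformulas = 23

23
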